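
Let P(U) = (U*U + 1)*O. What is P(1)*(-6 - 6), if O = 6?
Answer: -144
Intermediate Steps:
P(U) = 6 + 6*U² (P(U) = (U*U + 1)*6 = (U² + 1)*6 = (1 + U²)*6 = 6 + 6*U²)
P(1)*(-6 - 6) = (6 + 6*1²)*(-6 - 6) = (6 + 6*1)*(-12) = (6 + 6)*(-12) = 12*(-12) = -144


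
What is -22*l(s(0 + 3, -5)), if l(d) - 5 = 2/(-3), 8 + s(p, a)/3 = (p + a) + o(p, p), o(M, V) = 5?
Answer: -286/3 ≈ -95.333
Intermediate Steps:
s(p, a) = -9 + 3*a + 3*p (s(p, a) = -24 + 3*((p + a) + 5) = -24 + 3*((a + p) + 5) = -24 + 3*(5 + a + p) = -24 + (15 + 3*a + 3*p) = -9 + 3*a + 3*p)
l(d) = 13/3 (l(d) = 5 + 2/(-3) = 5 + 2*(-⅓) = 5 - ⅔ = 13/3)
-22*l(s(0 + 3, -5)) = -22*13/3 = -286/3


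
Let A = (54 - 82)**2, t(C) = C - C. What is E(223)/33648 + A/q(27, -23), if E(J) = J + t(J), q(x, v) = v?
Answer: -26374903/773904 ≈ -34.080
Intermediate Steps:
t(C) = 0
E(J) = J (E(J) = J + 0 = J)
A = 784 (A = (-28)**2 = 784)
E(223)/33648 + A/q(27, -23) = 223/33648 + 784/(-23) = 223*(1/33648) + 784*(-1/23) = 223/33648 - 784/23 = -26374903/773904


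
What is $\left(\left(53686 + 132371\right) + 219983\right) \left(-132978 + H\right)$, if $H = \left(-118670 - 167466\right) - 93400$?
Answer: $-208101184560$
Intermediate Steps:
$H = -379536$ ($H = -286136 - 93400 = -379536$)
$\left(\left(53686 + 132371\right) + 219983\right) \left(-132978 + H\right) = \left(\left(53686 + 132371\right) + 219983\right) \left(-132978 - 379536\right) = \left(186057 + 219983\right) \left(-512514\right) = 406040 \left(-512514\right) = -208101184560$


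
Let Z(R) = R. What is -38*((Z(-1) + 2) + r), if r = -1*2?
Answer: 38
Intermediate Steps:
r = -2
-38*((Z(-1) + 2) + r) = -38*((-1 + 2) - 2) = -38*(1 - 2) = -38*(-1) = 38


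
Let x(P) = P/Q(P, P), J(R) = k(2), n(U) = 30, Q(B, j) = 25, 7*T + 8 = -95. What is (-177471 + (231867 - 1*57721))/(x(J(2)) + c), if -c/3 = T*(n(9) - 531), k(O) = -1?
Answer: 581875/3870232 ≈ 0.15035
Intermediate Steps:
T = -103/7 (T = -8/7 + (1/7)*(-95) = -8/7 - 95/7 = -103/7 ≈ -14.714)
J(R) = -1
c = -154809/7 (c = -(-309)*(30 - 531)/7 = -(-309)*(-501)/7 = -3*51603/7 = -154809/7 ≈ -22116.)
x(P) = P/25
(-177471 + (231867 - 1*57721))/(x(J(2)) + c) = (-177471 + (231867 - 1*57721))/((1/25)*(-1) - 154809/7) = (-177471 + (231867 - 57721))/(-1/25 - 154809/7) = (-177471 + 174146)/(-3870232/175) = -3325*(-175/3870232) = 581875/3870232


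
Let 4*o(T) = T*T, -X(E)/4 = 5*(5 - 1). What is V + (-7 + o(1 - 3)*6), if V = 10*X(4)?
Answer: -801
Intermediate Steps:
X(E) = -80 (X(E) = -20*(5 - 1) = -20*4 = -4*20 = -80)
o(T) = T²/4 (o(T) = (T*T)/4 = T²/4)
V = -800 (V = 10*(-80) = -800)
V + (-7 + o(1 - 3)*6) = -800 + (-7 + ((1 - 3)²/4)*6) = -800 + (-7 + ((¼)*(-2)²)*6) = -800 + (-7 + ((¼)*4)*6) = -800 + (-7 + 1*6) = -800 + (-7 + 6) = -800 - 1 = -801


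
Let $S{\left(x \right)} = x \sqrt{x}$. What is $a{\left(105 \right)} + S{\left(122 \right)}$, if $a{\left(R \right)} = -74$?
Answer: $-74 + 122 \sqrt{122} \approx 1273.5$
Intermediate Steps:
$S{\left(x \right)} = x^{\frac{3}{2}}$
$a{\left(105 \right)} + S{\left(122 \right)} = -74 + 122^{\frac{3}{2}} = -74 + 122 \sqrt{122}$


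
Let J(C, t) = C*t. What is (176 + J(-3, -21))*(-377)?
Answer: -90103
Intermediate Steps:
(176 + J(-3, -21))*(-377) = (176 - 3*(-21))*(-377) = (176 + 63)*(-377) = 239*(-377) = -90103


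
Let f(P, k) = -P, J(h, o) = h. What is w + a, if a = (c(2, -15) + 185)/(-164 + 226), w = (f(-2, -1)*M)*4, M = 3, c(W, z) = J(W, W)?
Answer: 1675/62 ≈ 27.016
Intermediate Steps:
c(W, z) = W
w = 24 (w = (-1*(-2)*3)*4 = (2*3)*4 = 6*4 = 24)
a = 187/62 (a = (2 + 185)/(-164 + 226) = 187/62 ≈ 3.0161)
w + a = 24 + 187/62 = 1675/62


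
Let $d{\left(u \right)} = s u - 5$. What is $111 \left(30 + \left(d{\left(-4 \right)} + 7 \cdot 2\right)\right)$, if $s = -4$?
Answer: $6105$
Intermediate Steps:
$d{\left(u \right)} = -5 - 4 u$ ($d{\left(u \right)} = - 4 u - 5 = -5 - 4 u$)
$111 \left(30 + \left(d{\left(-4 \right)} + 7 \cdot 2\right)\right) = 111 \left(30 + \left(\left(-5 - -16\right) + 7 \cdot 2\right)\right) = 111 \left(30 + \left(\left(-5 + 16\right) + 14\right)\right) = 111 \left(30 + \left(11 + 14\right)\right) = 111 \left(30 + 25\right) = 111 \cdot 55 = 6105$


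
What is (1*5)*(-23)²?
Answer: 2645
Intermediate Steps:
(1*5)*(-23)² = 5*529 = 2645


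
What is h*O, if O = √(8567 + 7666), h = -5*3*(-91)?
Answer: 1365*√16233 ≈ 1.7391e+5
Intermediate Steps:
h = 1365 (h = -15*(-91) = 1365)
O = √16233 ≈ 127.41
h*O = 1365*√16233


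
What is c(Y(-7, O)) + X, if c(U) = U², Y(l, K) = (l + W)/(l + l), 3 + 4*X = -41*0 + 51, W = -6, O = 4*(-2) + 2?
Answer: 2521/196 ≈ 12.862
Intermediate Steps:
O = -6 (O = -8 + 2 = -6)
X = 12 (X = -¾ + (-41*0 + 51)/4 = -¾ + (0 + 51)/4 = -¾ + (¼)*51 = -¾ + 51/4 = 12)
Y(l, K) = (-6 + l)/(2*l) (Y(l, K) = (l - 6)/(l + l) = (-6 + l)/((2*l)) = (-6 + l)*(1/(2*l)) = (-6 + l)/(2*l))
c(Y(-7, O)) + X = ((½)*(-6 - 7)/(-7))² + 12 = ((½)*(-⅐)*(-13))² + 12 = (13/14)² + 12 = 169/196 + 12 = 2521/196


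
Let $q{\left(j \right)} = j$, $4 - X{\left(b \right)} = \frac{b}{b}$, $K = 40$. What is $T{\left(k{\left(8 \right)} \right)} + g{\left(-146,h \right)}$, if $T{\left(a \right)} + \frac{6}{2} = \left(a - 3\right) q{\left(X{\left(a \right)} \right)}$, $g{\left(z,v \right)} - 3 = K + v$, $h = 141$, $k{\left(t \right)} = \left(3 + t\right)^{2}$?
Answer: $535$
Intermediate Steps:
$X{\left(b \right)} = 3$ ($X{\left(b \right)} = 4 - \frac{b}{b} = 4 - 1 = 3$)
$g{\left(z,v \right)} = 43 + v$ ($g{\left(z,v \right)} = 3 + \left(40 + v\right) = 43 + v$)
$T{\left(a \right)} = -12 + 3 a$ ($T{\left(a \right)} = -3 + \left(a - 3\right) 3 = -3 + \left(-3 + a\right) 3 = -3 + \left(-9 + 3 a\right) = -12 + 3 a$)
$T{\left(k{\left(8 \right)} \right)} + g{\left(-146,h \right)} = \left(-12 + 3 \left(3 + 8\right)^{2}\right) + \left(43 + 141\right) = \left(-12 + 3 \cdot 11^{2}\right) + 184 = \left(-12 + 3 \cdot 121\right) + 184 = \left(-12 + 363\right) + 184 = 351 + 184 = 535$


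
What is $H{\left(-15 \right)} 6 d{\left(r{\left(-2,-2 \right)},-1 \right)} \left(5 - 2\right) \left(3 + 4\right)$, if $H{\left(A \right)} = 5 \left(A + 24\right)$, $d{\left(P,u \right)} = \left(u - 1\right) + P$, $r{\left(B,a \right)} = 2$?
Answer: $0$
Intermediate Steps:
$d{\left(P,u \right)} = -1 + P + u$ ($d{\left(P,u \right)} = \left(-1 + u\right) + P = -1 + P + u$)
$H{\left(A \right)} = 120 + 5 A$ ($H{\left(A \right)} = 5 \left(24 + A\right) = 120 + 5 A$)
$H{\left(-15 \right)} 6 d{\left(r{\left(-2,-2 \right)},-1 \right)} \left(5 - 2\right) \left(3 + 4\right) = \left(120 + 5 \left(-15\right)\right) 6 \left(-1 + 2 - 1\right) \left(5 - 2\right) \left(3 + 4\right) = \left(120 - 75\right) 6 \cdot 0 \cdot 3 \cdot 7 = 45 \cdot 0 \cdot 21 = 45 \cdot 0 = 0$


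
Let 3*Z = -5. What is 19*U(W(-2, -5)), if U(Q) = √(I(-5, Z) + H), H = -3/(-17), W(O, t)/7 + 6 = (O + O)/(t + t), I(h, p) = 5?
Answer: 38*√374/17 ≈ 43.229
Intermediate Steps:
Z = -5/3 (Z = (⅓)*(-5) = -5/3 ≈ -1.6667)
W(O, t) = -42 + 7*O/t (W(O, t) = -42 + 7*((O + O)/(t + t)) = -42 + 7*((2*O)/((2*t))) = -42 + 7*((2*O)*(1/(2*t))) = -42 + 7*(O/t) = -42 + 7*O/t)
H = 3/17 (H = -3*(-1/17) = 3/17 ≈ 0.17647)
U(Q) = 2*√374/17 (U(Q) = √(5 + 3/17) = √(88/17) = 2*√374/17)
19*U(W(-2, -5)) = 19*(2*√374/17) = 38*√374/17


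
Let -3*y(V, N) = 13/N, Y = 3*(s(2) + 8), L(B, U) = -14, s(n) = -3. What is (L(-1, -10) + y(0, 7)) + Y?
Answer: 8/21 ≈ 0.38095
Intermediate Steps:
Y = 15 (Y = 3*(-3 + 8) = 3*5 = 15)
y(V, N) = -13/(3*N)
(L(-1, -10) + y(0, 7)) + Y = (-14 - 13/3/7) + 15 = (-14 - 13/3*1/7) + 15 = (-14 - 13/21) + 15 = -307/21 + 15 = 8/21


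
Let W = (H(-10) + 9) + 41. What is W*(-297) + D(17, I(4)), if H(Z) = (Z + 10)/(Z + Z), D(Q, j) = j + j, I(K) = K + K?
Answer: -14834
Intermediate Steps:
I(K) = 2*K
D(Q, j) = 2*j
H(Z) = (10 + Z)/(2*Z) (H(Z) = (10 + Z)/((2*Z)) = (10 + Z)*(1/(2*Z)) = (10 + Z)/(2*Z))
W = 50 (W = ((½)*(10 - 10)/(-10) + 9) + 41 = ((½)*(-⅒)*0 + 9) + 41 = (0 + 9) + 41 = 9 + 41 = 50)
W*(-297) + D(17, I(4)) = 50*(-297) + 2*(2*4) = -14850 + 2*8 = -14850 + 16 = -14834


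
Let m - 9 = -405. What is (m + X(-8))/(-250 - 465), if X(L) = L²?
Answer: 332/715 ≈ 0.46434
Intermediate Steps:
m = -396 (m = 9 - 405 = -396)
(m + X(-8))/(-250 - 465) = (-396 + (-8)²)/(-250 - 465) = (-396 + 64)/(-715) = -332*(-1/715) = 332/715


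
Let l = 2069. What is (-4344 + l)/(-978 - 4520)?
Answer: 2275/5498 ≈ 0.41379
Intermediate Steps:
(-4344 + l)/(-978 - 4520) = (-4344 + 2069)/(-978 - 4520) = -2275/(-5498) = -2275*(-1/5498) = 2275/5498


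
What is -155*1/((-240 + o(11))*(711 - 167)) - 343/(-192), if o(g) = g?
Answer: 1336229/747456 ≈ 1.7877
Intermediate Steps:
-155*1/((-240 + o(11))*(711 - 167)) - 343/(-192) = -155*1/((-240 + 11)*(711 - 167)) - 343/(-192) = -155/((-229*544)) - 343*(-1/192) = -155/(-124576) + 343/192 = -155*(-1/124576) + 343/192 = 155/124576 + 343/192 = 1336229/747456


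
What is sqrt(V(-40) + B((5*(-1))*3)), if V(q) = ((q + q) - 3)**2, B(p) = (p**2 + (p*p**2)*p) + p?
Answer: 2*sqrt(14431) ≈ 240.26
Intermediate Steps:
B(p) = p + p**2 + p**4 (B(p) = (p**2 + p**3*p) + p = (p**2 + p**4) + p = p + p**2 + p**4)
V(q) = (-3 + 2*q)**2 (V(q) = (2*q - 3)**2 = (-3 + 2*q)**2)
sqrt(V(-40) + B((5*(-1))*3)) = sqrt((-3 + 2*(-40))**2 + ((5*(-1))*3)*(1 + (5*(-1))*3 + ((5*(-1))*3)**3)) = sqrt((-3 - 80)**2 + (-5*3)*(1 - 5*3 + (-5*3)**3)) = sqrt((-83)**2 - 15*(1 - 15 + (-15)**3)) = sqrt(6889 - 15*(1 - 15 - 3375)) = sqrt(6889 - 15*(-3389)) = sqrt(6889 + 50835) = sqrt(57724) = 2*sqrt(14431)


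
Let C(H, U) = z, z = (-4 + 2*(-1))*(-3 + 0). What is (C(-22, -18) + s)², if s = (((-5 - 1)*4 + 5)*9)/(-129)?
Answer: 690561/1849 ≈ 373.48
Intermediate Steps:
z = 18 (z = (-4 - 2)*(-3) = -6*(-3) = 18)
C(H, U) = 18
s = 57/43 (s = ((-6*4 + 5)*9)*(-1/129) = ((-24 + 5)*9)*(-1/129) = -19*9*(-1/129) = -171*(-1/129) = 57/43 ≈ 1.3256)
(C(-22, -18) + s)² = (18 + 57/43)² = (831/43)² = 690561/1849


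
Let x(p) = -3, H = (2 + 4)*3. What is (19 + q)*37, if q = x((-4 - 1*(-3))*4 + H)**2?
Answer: 1036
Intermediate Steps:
H = 18 (H = 6*3 = 18)
q = 9 (q = (-3)**2 = 9)
(19 + q)*37 = (19 + 9)*37 = 28*37 = 1036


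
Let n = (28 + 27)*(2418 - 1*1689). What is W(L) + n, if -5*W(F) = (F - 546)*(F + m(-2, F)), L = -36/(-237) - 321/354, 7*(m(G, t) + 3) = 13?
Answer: 24263466150677/608297788 ≈ 39888.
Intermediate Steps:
m(G, t) = -8/7 (m(G, t) = -3 + (⅐)*13 = -3 + 13/7 = -8/7)
L = -7037/9322 (L = -36*(-1/237) - 321*1/354 = 12/79 - 107/118 = -7037/9322 ≈ -0.75488)
W(F) = -(-546 + F)*(-8/7 + F)/5 (W(F) = -(F - 546)*(F - 8/7)/5 = -(-546 + F)*(-8/7 + F)/5)
n = 40095 (n = 55*(2418 - 1689) = 55*729 = 40095)
W(L) + n = (-624/5 - (-7037/9322)²/5 + (766/7)*(-7037/9322)) + 40095 = (-624/5 - ⅕*49519369/86899684 - 2695171/32627) + 40095 = (-624/5 - 49519369/434498420 - 2695171/32627) + 40095 = -126233659183/608297788 + 40095 = 24263466150677/608297788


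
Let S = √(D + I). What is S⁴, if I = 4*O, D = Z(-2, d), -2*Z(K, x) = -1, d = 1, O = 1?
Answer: 81/4 ≈ 20.250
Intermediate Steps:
Z(K, x) = ½ (Z(K, x) = -½*(-1) = ½)
D = ½ ≈ 0.50000
I = 4 (I = 4*1 = 4)
S = 3*√2/2 (S = √(½ + 4) = √(9/2) = 3*√2/2 ≈ 2.1213)
S⁴ = (3*√2/2)⁴ = 81/4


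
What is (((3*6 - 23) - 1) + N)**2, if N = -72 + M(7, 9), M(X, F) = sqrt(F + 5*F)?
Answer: 6138 - 468*sqrt(6) ≈ 4991.6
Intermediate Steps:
M(X, F) = sqrt(6)*sqrt(F) (M(X, F) = sqrt(6*F) = sqrt(6)*sqrt(F))
N = -72 + 3*sqrt(6) (N = -72 + sqrt(6)*sqrt(9) = -72 + sqrt(6)*3 = -72 + 3*sqrt(6) ≈ -64.651)
(((3*6 - 23) - 1) + N)**2 = (((3*6 - 23) - 1) + (-72 + 3*sqrt(6)))**2 = (((18 - 23) - 1) + (-72 + 3*sqrt(6)))**2 = ((-5 - 1) + (-72 + 3*sqrt(6)))**2 = (-6 + (-72 + 3*sqrt(6)))**2 = (-78 + 3*sqrt(6))**2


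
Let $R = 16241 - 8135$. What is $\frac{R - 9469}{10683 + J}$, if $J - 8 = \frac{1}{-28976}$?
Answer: $- \frac{39494288}{309782415} \approx -0.12749$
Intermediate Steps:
$R = 8106$ ($R = 16241 - 8135 = 8106$)
$J = \frac{231807}{28976}$ ($J = 8 + \frac{1}{-28976} = 8 - \frac{1}{28976} = \frac{231807}{28976} \approx 8.0$)
$\frac{R - 9469}{10683 + J} = \frac{8106 - 9469}{10683 + \frac{231807}{28976}} = - \frac{1363}{\frac{309782415}{28976}} = \left(-1363\right) \frac{28976}{309782415} = - \frac{39494288}{309782415}$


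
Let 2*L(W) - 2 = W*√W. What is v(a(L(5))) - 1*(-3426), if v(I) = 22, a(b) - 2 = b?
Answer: 3448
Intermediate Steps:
L(W) = 1 + W^(3/2)/2 (L(W) = 1 + (W*√W)/2 = 1 + W^(3/2)/2)
a(b) = 2 + b
v(a(L(5))) - 1*(-3426) = 22 - 1*(-3426) = 22 + 3426 = 3448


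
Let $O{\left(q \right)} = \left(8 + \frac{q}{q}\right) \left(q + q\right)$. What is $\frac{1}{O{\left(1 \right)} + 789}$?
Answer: $\frac{1}{807} \approx 0.0012392$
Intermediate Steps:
$O{\left(q \right)} = 18 q$ ($O{\left(q \right)} = \left(8 + 1\right) 2 q = 9 \cdot 2 q = 18 q$)
$\frac{1}{O{\left(1 \right)} + 789} = \frac{1}{18 \cdot 1 + 789} = \frac{1}{18 + 789} = \frac{1}{807}$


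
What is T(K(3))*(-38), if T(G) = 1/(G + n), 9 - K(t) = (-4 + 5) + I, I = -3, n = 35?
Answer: -19/23 ≈ -0.82609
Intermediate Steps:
K(t) = 11 (K(t) = 9 - ((-4 + 5) - 3) = 9 - (1 - 3) = 9 - 1*(-2) = 9 + 2 = 11)
T(G) = 1/(35 + G) (T(G) = 1/(G + 35) = 1/(35 + G))
T(K(3))*(-38) = -38/(35 + 11) = -38/46 = (1/46)*(-38) = -19/23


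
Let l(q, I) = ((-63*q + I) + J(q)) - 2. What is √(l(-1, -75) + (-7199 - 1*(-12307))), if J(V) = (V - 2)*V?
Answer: √5097 ≈ 71.393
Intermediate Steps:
J(V) = V*(-2 + V) (J(V) = (-2 + V)*V = V*(-2 + V))
l(q, I) = -2 + I - 63*q + q*(-2 + q) (l(q, I) = ((-63*q + I) + q*(-2 + q)) - 2 = ((I - 63*q) + q*(-2 + q)) - 2 = (I - 63*q + q*(-2 + q)) - 2 = -2 + I - 63*q + q*(-2 + q))
√(l(-1, -75) + (-7199 - 1*(-12307))) = √((-2 - 75 + (-1)² - 65*(-1)) + (-7199 - 1*(-12307))) = √((-2 - 75 + 1 + 65) + (-7199 + 12307)) = √(-11 + 5108) = √5097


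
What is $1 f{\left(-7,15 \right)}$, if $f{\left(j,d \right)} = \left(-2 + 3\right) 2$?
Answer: $2$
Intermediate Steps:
$f{\left(j,d \right)} = 2$ ($f{\left(j,d \right)} = 1 \cdot 2 = 2$)
$1 f{\left(-7,15 \right)} = 1 \cdot 2 = 2$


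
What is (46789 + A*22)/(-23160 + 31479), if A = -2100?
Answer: 589/8319 ≈ 0.070802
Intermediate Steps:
(46789 + A*22)/(-23160 + 31479) = (46789 - 2100*22)/(-23160 + 31479) = (46789 - 46200)/8319 = 589*(1/8319) = 589/8319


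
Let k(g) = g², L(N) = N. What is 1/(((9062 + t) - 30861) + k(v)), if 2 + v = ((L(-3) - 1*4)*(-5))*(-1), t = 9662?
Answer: -1/10768 ≈ -9.2868e-5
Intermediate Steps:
v = -37 (v = -2 + ((-3 - 1*4)*(-5))*(-1) = -2 + ((-3 - 4)*(-5))*(-1) = -2 - 7*(-5)*(-1) = -2 + 35*(-1) = -2 - 35 = -37)
1/(((9062 + t) - 30861) + k(v)) = 1/(((9062 + 9662) - 30861) + (-37)²) = 1/((18724 - 30861) + 1369) = 1/(-12137 + 1369) = 1/(-10768) = -1/10768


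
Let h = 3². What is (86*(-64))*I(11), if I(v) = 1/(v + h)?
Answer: -1376/5 ≈ -275.20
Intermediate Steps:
h = 9
I(v) = 1/(9 + v) (I(v) = 1/(v + 9) = 1/(9 + v))
(86*(-64))*I(11) = (86*(-64))/(9 + 11) = -5504/20 = -5504*1/20 = -1376/5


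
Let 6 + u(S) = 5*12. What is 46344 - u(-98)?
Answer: 46290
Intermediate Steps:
u(S) = 54 (u(S) = -6 + 5*12 = -6 + 60 = 54)
46344 - u(-98) = 46344 - 1*54 = 46344 - 54 = 46290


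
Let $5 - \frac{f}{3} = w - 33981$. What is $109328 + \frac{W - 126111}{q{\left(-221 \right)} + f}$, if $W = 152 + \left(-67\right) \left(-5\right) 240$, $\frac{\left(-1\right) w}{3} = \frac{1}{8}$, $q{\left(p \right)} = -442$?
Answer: $\frac{88788949464}{812137} \approx 1.0933 \cdot 10^{5}$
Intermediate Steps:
$w = - \frac{3}{8} \approx -0.375$
$f = \frac{815673}{8}$ ($f = 15 - 3 \left(- \frac{3}{8} - 33981\right) = 15 - - \frac{815553}{8} = 15 + \frac{815553}{8} = \frac{815673}{8} \approx 1.0196 \cdot 10^{5}$)
$W = 80552$ ($W = 152 + 335 \cdot 240 = 152 + 80400 = 80552$)
$109328 + \frac{W - 126111}{q{\left(-221 \right)} + f} = 109328 + \frac{80552 - 126111}{-442 + \frac{815673}{8}} = 109328 - \frac{45559}{\frac{812137}{8}} = 109328 - \frac{364472}{812137} = \frac{88788949464}{812137}$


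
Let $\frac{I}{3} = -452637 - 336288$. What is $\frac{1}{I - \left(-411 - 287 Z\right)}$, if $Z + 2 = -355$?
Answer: $- \frac{1}{2468823} \approx -4.0505 \cdot 10^{-7}$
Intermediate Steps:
$Z = -357$ ($Z = -2 - 355 = -357$)
$I = -2366775$ ($I = 3 \left(-452637 - 336288\right) = 3 \left(-788925\right) = -2366775$)
$\frac{1}{I - \left(-411 - 287 Z\right)} = \frac{1}{-2366775 - \left(-411 - -102459\right)} = \frac{1}{-2366775 - \left(-411 + 102459\right)} = \frac{1}{-2366775 - 102048} = \frac{1}{-2468823} = - \frac{1}{2468823}$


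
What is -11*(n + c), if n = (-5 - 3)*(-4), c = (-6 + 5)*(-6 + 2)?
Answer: -396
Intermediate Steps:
c = 4 (c = -1*(-4) = 4)
n = 32 (n = -8*(-4) = 32)
-11*(n + c) = -11*(32 + 4) = -11*36 = -396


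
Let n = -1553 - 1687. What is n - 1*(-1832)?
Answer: -1408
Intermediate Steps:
n = -3240
n - 1*(-1832) = -3240 - 1*(-1832) = -3240 + 1832 = -1408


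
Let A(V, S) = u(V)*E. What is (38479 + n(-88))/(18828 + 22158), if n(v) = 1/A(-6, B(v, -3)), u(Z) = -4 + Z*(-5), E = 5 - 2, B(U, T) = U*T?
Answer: 3001363/3196908 ≈ 0.93883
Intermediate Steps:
B(U, T) = T*U
E = 3
u(Z) = -4 - 5*Z
A(V, S) = -12 - 15*V (A(V, S) = (-4 - 5*V)*3 = -12 - 15*V)
n(v) = 1/78 (n(v) = 1/(-12 - 15*(-6)) = 1/(-12 + 90) = 1/78)
(38479 + n(-88))/(18828 + 22158) = (38479 + 1/78)/(18828 + 22158) = (3001363/78)/40986 = (3001363/78)*(1/40986) = 3001363/3196908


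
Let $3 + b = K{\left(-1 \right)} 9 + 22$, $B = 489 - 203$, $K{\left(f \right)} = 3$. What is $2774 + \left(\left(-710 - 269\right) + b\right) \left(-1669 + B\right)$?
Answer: $1293113$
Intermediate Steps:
$B = 286$ ($B = 489 - 203 = 286$)
$b = 46$ ($b = -3 + \left(3 \cdot 9 + 22\right) = -3 + \left(27 + 22\right) = -3 + 49 = 46$)
$2774 + \left(\left(-710 - 269\right) + b\right) \left(-1669 + B\right) = 2774 + \left(\left(-710 - 269\right) + 46\right) \left(-1669 + 286\right) = 2774 + \left(-979 + 46\right) \left(-1383\right) = 2774 - -1290339 = 2774 + 1290339 = 1293113$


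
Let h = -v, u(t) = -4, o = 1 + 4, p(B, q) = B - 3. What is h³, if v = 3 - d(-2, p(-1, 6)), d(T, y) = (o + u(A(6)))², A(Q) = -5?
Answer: -8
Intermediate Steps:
p(B, q) = -3 + B
o = 5
d(T, y) = 1 (d(T, y) = (5 - 4)² = 1² = 1)
v = 2 (v = 3 - 1*1 = 3 - 1 = 2)
h = -2 (h = -1*2 = -2)
h³ = (-2)³ = -8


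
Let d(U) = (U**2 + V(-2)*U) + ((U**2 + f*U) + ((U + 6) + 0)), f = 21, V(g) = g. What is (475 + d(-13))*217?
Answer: 121303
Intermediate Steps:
d(U) = 6 + 2*U**2 + 20*U (d(U) = (U**2 - 2*U) + ((U**2 + 21*U) + ((U + 6) + 0)) = (U**2 - 2*U) + ((U**2 + 21*U) + ((6 + U) + 0)) = (U**2 - 2*U) + ((U**2 + 21*U) + (6 + U)) = (U**2 - 2*U) + (6 + U**2 + 22*U) = 6 + 2*U**2 + 20*U)
(475 + d(-13))*217 = (475 + (6 + 2*(-13)**2 + 20*(-13)))*217 = (475 + (6 + 2*169 - 260))*217 = (475 + (6 + 338 - 260))*217 = (475 + 84)*217 = 559*217 = 121303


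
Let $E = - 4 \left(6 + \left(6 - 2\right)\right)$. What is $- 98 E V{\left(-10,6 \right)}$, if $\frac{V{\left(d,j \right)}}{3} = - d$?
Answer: $117600$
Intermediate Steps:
$V{\left(d,j \right)} = - 3 d$ ($V{\left(d,j \right)} = 3 \left(- d\right) = - 3 d$)
$E = -40$ ($E = - 4 \left(6 + \left(6 - 2\right)\right) = - 4 \left(6 + 4\right) = \left(-4\right) 10 = -40$)
$- 98 E V{\left(-10,6 \right)} = \left(-98\right) \left(-40\right) \left(\left(-3\right) \left(-10\right)\right) = 3920 \cdot 30 = 117600$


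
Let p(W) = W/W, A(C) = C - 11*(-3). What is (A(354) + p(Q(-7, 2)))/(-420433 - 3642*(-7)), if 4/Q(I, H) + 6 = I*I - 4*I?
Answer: -388/394939 ≈ -0.00098243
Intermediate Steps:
A(C) = 33 + C (A(C) = C + 33 = 33 + C)
Q(I, H) = 4/(-6 + I**2 - 4*I) (Q(I, H) = 4/(-6 + (I*I - 4*I)) = 4/(-6 + (I**2 - 4*I)) = 4/(-6 + I**2 - 4*I))
p(W) = 1
(A(354) + p(Q(-7, 2)))/(-420433 - 3642*(-7)) = ((33 + 354) + 1)/(-420433 - 3642*(-7)) = (387 + 1)/(-420433 + 25494) = 388/(-394939) = 388*(-1/394939) = -388/394939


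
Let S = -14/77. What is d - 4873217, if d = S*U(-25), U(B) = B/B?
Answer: -53605389/11 ≈ -4.8732e+6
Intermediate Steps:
S = -2/11 (S = -14*1/77 = -2/11 ≈ -0.18182)
U(B) = 1
d = -2/11 (d = -2/11*1 = -2/11 ≈ -0.18182)
d - 4873217 = -2/11 - 4873217 = -53605389/11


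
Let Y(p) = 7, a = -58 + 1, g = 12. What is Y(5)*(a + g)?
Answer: -315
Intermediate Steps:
a = -57
Y(5)*(a + g) = 7*(-57 + 12) = 7*(-45) = -315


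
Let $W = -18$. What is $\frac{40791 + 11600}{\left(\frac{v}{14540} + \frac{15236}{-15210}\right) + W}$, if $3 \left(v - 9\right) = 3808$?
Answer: $- \frac{89126521380}{32175763} \approx -2770.0$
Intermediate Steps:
$v = \frac{3835}{3}$ ($v = 9 + \frac{1}{3} \cdot 3808 = 9 + \frac{3808}{3} = \frac{3835}{3} \approx 1278.3$)
$\frac{40791 + 11600}{\left(\frac{v}{14540} + \frac{15236}{-15210}\right) + W} = \frac{40791 + 11600}{\left(\frac{3835}{3 \cdot 14540} + \frac{15236}{-15210}\right) - 18} = \frac{52391}{\left(\frac{3835}{3} \cdot \frac{1}{14540} + 15236 \left(- \frac{1}{15210}\right)\right) - 18} = \frac{52391}{\left(\frac{767}{8724} - \frac{586}{585}\right) - 18} = \frac{52391}{- \frac{1554523}{1701180} - 18} = \frac{52391}{- \frac{32175763}{1701180}} = 52391 \left(- \frac{1701180}{32175763}\right) = - \frac{89126521380}{32175763}$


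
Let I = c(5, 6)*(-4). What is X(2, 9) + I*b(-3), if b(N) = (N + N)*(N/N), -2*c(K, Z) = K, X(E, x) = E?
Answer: -58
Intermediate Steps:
c(K, Z) = -K/2
b(N) = 2*N (b(N) = (2*N)*1 = 2*N)
I = 10 (I = -1/2*5*(-4) = -5/2*(-4) = 10)
X(2, 9) + I*b(-3) = 2 + 10*(2*(-3)) = 2 + 10*(-6) = 2 - 60 = -58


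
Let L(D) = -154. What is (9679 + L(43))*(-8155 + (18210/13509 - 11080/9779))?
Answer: -8977365761125/115577 ≈ -7.7674e+7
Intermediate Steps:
(9679 + L(43))*(-8155 + (18210/13509 - 11080/9779)) = (9679 - 154)*(-8155 + (18210/13509 - 11080/9779)) = 9525*(-8155 + (18210*(1/13509) - 11080*1/9779)) = 9525*(-8155 + (6070/4503 - 11080/9779)) = 9525*(-8155 + 9465290/44034837) = 9525*(-359094630445/44034837) = -8977365761125/115577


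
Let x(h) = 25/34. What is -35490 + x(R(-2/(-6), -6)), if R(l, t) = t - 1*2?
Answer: -1206635/34 ≈ -35489.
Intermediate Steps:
R(l, t) = -2 + t (R(l, t) = t - 2 = -2 + t)
x(h) = 25/34 (x(h) = 25*(1/34) = 25/34)
-35490 + x(R(-2/(-6), -6)) = -35490 + 25/34 = -1206635/34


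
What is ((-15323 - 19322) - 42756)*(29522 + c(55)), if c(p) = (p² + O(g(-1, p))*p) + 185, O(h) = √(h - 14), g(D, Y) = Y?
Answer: -2533489532 - 4257055*√41 ≈ -2.5607e+9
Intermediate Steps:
O(h) = √(-14 + h)
c(p) = 185 + p² + p*√(-14 + p) (c(p) = (p² + √(-14 + p)*p) + 185 = (p² + p*√(-14 + p)) + 185 = 185 + p² + p*√(-14 + p))
((-15323 - 19322) - 42756)*(29522 + c(55)) = ((-15323 - 19322) - 42756)*(29522 + (185 + 55² + 55*√(-14 + 55))) = (-34645 - 42756)*(29522 + (185 + 3025 + 55*√41)) = -77401*(29522 + (3210 + 55*√41)) = -77401*(32732 + 55*√41) = -2533489532 - 4257055*√41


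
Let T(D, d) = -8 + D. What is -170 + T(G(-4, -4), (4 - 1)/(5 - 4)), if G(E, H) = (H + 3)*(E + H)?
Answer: -170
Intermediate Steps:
G(E, H) = (3 + H)*(E + H)
-170 + T(G(-4, -4), (4 - 1)/(5 - 4)) = -170 + (-8 + ((-4)² + 3*(-4) + 3*(-4) - 4*(-4))) = -170 + (-8 + (16 - 12 - 12 + 16)) = -170 + (-8 + 8) = -170 + 0 = -170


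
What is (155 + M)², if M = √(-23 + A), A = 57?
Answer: (155 + √34)² ≈ 25867.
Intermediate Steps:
M = √34 (M = √(-23 + 57) = √34 ≈ 5.8309)
(155 + M)² = (155 + √34)²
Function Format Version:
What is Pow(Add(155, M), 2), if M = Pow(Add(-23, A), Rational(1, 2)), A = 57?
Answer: Pow(Add(155, Pow(34, Rational(1, 2))), 2) ≈ 25867.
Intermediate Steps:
M = Pow(34, Rational(1, 2)) (M = Pow(Add(-23, 57), Rational(1, 2)) = Pow(34, Rational(1, 2)) ≈ 5.8309)
Pow(Add(155, M), 2) = Pow(Add(155, Pow(34, Rational(1, 2))), 2)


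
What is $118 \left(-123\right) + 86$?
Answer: $-14428$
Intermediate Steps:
$118 \left(-123\right) + 86 = -14514 + 86 = -14428$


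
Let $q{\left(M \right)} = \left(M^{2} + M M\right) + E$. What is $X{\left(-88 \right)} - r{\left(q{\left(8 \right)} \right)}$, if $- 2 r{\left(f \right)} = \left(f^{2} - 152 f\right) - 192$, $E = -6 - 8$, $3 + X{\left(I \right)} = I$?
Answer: $-2353$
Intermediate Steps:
$X{\left(I \right)} = -3 + I$
$E = -14$ ($E = -6 - 8 = -14$)
$q{\left(M \right)} = -14 + 2 M^{2}$ ($q{\left(M \right)} = \left(M^{2} + M M\right) - 14 = \left(M^{2} + M^{2}\right) - 14 = 2 M^{2} - 14 = -14 + 2 M^{2}$)
$r{\left(f \right)} = 96 + 76 f - \frac{f^{2}}{2}$ ($r{\left(f \right)} = - \frac{\left(f^{2} - 152 f\right) - 192}{2} = - \frac{-192 + f^{2} - 152 f}{2} = 96 + 76 f - \frac{f^{2}}{2}$)
$X{\left(-88 \right)} - r{\left(q{\left(8 \right)} \right)} = \left(-3 - 88\right) - \left(96 + 76 \left(-14 + 2 \cdot 8^{2}\right) - \frac{\left(-14 + 2 \cdot 8^{2}\right)^{2}}{2}\right) = -91 - \left(96 + 76 \left(-14 + 2 \cdot 64\right) - \frac{\left(-14 + 2 \cdot 64\right)^{2}}{2}\right) = -91 - \left(96 + 76 \left(-14 + 128\right) - \frac{\left(-14 + 128\right)^{2}}{2}\right) = -91 - \left(96 + 76 \cdot 114 - \frac{114^{2}}{2}\right) = -91 - \left(96 + 8664 - 6498\right) = -91 - 2262 = -2353$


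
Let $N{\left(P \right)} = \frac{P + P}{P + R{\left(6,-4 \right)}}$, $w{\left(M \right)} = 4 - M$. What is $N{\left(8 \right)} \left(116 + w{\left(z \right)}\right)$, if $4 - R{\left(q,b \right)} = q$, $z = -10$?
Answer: $\frac{1040}{3} \approx 346.67$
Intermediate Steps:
$R{\left(q,b \right)} = 4 - q$
$N{\left(P \right)} = \frac{2 P}{-2 + P}$ ($N{\left(P \right)} = \frac{P + P}{P + \left(4 - 6\right)} = \frac{2 P}{P + \left(4 - 6\right)} = \frac{2 P}{P - 2} = \frac{2 P}{-2 + P}$)
$N{\left(8 \right)} \left(116 + w{\left(z \right)}\right) = 2 \cdot 8 \frac{1}{-2 + 8} \left(116 + \left(4 - -10\right)\right) = 2 \cdot 8 \cdot \frac{1}{6} \left(116 + \left(4 + 10\right)\right) = 2 \cdot 8 \cdot \frac{1}{6} \left(116 + 14\right) = \frac{8}{3} \cdot 130 = \frac{1040}{3}$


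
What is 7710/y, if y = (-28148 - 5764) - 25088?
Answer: -771/5900 ≈ -0.13068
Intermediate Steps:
y = -59000 (y = -33912 - 25088 = -59000)
7710/y = 7710/(-59000) = 7710*(-1/59000) = -771/5900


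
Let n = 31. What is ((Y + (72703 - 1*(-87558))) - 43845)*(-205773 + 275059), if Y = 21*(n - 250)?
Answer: 7747352662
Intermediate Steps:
Y = -4599 (Y = 21*(31 - 250) = 21*(-219) = -4599)
((Y + (72703 - 1*(-87558))) - 43845)*(-205773 + 275059) = ((-4599 + (72703 - 1*(-87558))) - 43845)*(-205773 + 275059) = ((-4599 + (72703 + 87558)) - 43845)*69286 = ((-4599 + 160261) - 43845)*69286 = (155662 - 43845)*69286 = 111817*69286 = 7747352662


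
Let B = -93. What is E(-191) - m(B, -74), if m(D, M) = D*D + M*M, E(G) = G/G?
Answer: -14124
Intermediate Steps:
E(G) = 1
m(D, M) = D**2 + M**2
E(-191) - m(B, -74) = 1 - ((-93)**2 + (-74)**2) = 1 - (8649 + 5476) = 1 - 1*14125 = 1 - 14125 = -14124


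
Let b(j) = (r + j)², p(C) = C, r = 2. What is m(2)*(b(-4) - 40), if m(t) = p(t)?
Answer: -72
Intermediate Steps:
m(t) = t
b(j) = (2 + j)²
m(2)*(b(-4) - 40) = 2*((2 - 4)² - 40) = 2*((-2)² - 40) = 2*(4 - 40) = 2*(-36) = -72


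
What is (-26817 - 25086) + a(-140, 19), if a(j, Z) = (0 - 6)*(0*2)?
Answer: -51903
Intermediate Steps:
a(j, Z) = 0 (a(j, Z) = -6*0 = 0)
(-26817 - 25086) + a(-140, 19) = (-26817 - 25086) + 0 = -51903 + 0 = -51903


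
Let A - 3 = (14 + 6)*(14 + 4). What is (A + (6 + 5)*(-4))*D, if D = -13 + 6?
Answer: -2233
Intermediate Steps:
A = 363 (A = 3 + (14 + 6)*(14 + 4) = 3 + 20*18 = 3 + 360 = 363)
D = -7
(A + (6 + 5)*(-4))*D = (363 + (6 + 5)*(-4))*(-7) = (363 + 11*(-4))*(-7) = (363 - 44)*(-7) = 319*(-7) = -2233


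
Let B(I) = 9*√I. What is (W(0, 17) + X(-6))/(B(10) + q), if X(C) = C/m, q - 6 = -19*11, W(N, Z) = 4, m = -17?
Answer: -15022/686783 - 666*√10/686783 ≈ -0.024940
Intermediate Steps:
q = -203 (q = 6 - 19*11 = 6 - 209 = -203)
X(C) = -C/17 (X(C) = C/(-17) = C*(-1/17) = -C/17)
(W(0, 17) + X(-6))/(B(10) + q) = (4 - 1/17*(-6))/(9*√10 - 203) = (4 + 6/17)/(-203 + 9*√10) = 74/(17*(-203 + 9*√10))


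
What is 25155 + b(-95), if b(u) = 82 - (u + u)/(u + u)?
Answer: 25236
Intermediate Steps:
b(u) = 81 (b(u) = 82 - 2*u/(2*u) = 82 - 2*u*1/(2*u) = 82 - 1*1 = 82 - 1 = 81)
25155 + b(-95) = 25155 + 81 = 25236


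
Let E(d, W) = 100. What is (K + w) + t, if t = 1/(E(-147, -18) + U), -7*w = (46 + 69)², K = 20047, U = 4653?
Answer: 86303617/4753 ≈ 18158.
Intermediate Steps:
w = -13225/7 (w = -(46 + 69)²/7 = -⅐*115² = -⅐*13225 = -13225/7 ≈ -1889.3)
t = 1/4753 (t = 1/(100 + 4653) = 1/4753 ≈ 0.00021039)
(K + w) + t = (20047 - 13225/7) + 1/4753 = 127104/7 + 1/4753 = 86303617/4753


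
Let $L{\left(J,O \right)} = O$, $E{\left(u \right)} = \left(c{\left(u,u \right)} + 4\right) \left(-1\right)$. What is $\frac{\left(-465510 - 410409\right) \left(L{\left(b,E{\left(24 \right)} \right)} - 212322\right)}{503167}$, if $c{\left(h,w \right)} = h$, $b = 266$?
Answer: $\frac{186001399650}{503167} \approx 3.6966 \cdot 10^{5}$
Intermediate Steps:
$E{\left(u \right)} = -4 - u$ ($E{\left(u \right)} = \left(u + 4\right) \left(-1\right) = \left(4 + u\right) \left(-1\right) = -4 - u$)
$\frac{\left(-465510 - 410409\right) \left(L{\left(b,E{\left(24 \right)} \right)} - 212322\right)}{503167} = \frac{\left(-465510 - 410409\right) \left(\left(-4 - 24\right) - 212322\right)}{503167} = - 875919 \left(\left(-4 - 24\right) - 212322\right) \frac{1}{503167} = - 875919 \left(-28 - 212322\right) \frac{1}{503167} = \left(-875919\right) \left(-212350\right) \frac{1}{503167} = 186001399650 \cdot \frac{1}{503167} = \frac{186001399650}{503167}$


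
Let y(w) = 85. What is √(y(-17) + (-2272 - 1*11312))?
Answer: I*√13499 ≈ 116.19*I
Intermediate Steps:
√(y(-17) + (-2272 - 1*11312)) = √(85 + (-2272 - 1*11312)) = √(85 + (-2272 - 11312)) = √(85 - 13584) = √(-13499) = I*√13499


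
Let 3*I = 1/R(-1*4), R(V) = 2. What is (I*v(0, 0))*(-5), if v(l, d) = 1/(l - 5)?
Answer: 1/6 ≈ 0.16667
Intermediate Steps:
v(l, d) = 1/(-5 + l)
I = 1/6 (I = (1/3)/2 = (1/3)*(1/2) = 1/6 ≈ 0.16667)
(I*v(0, 0))*(-5) = (1/(6*(-5 + 0)))*(-5) = ((1/6)/(-5))*(-5) = ((1/6)*(-1/5))*(-5) = -1/30*(-5) = 1/6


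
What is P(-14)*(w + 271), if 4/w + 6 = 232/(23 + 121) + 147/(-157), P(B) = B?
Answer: -56937650/15049 ≈ -3783.5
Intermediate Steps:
w = -11304/15049 (w = 4/(-6 + (232/(23 + 121) + 147/(-157))) = 4/(-6 + (232/144 + 147*(-1/157))) = 4/(-6 + (232*(1/144) - 147/157)) = 4/(-6 + (29/18 - 147/157)) = 4/(-6 + 1907/2826) = 4/(-15049/2826) = 4*(-2826/15049) = -11304/15049 ≈ -0.75115)
P(-14)*(w + 271) = -14*(-11304/15049 + 271) = -14*4066975/15049 = -56937650/15049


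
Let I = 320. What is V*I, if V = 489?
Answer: 156480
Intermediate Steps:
V*I = 489*320 = 156480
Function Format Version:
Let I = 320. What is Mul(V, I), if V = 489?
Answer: 156480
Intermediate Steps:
Mul(V, I) = Mul(489, 320) = 156480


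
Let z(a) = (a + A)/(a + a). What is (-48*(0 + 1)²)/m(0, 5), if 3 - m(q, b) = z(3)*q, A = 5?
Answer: -16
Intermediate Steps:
z(a) = (5 + a)/(2*a) (z(a) = (a + 5)/(a + a) = (5 + a)/((2*a)) = (5 + a)*(1/(2*a)) = (5 + a)/(2*a))
m(q, b) = 3 - 4*q/3 (m(q, b) = 3 - (½)*(5 + 3)/3*q = 3 - (½)*(⅓)*8*q = 3 - 4*q/3)
(-48*(0 + 1)²)/m(0, 5) = (-48*(0 + 1)²)/(3 - 4/3*0) = (-48*1²)/(3 + 0) = -48*1/3 = -48*⅓ = -16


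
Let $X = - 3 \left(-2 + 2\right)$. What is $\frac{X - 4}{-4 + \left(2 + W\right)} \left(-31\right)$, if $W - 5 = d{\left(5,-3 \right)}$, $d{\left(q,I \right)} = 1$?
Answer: $31$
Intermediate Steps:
$W = 6$ ($W = 5 + 1 = 6$)
$X = 0$ ($X = \left(-3\right) 0 = 0$)
$\frac{X - 4}{-4 + \left(2 + W\right)} \left(-31\right) = \frac{0 - 4}{-4 + \left(2 + 6\right)} \left(-31\right) = - \frac{4}{-4 + 8} \left(-31\right) = - \frac{4}{4} \left(-31\right) = \left(-4\right) \frac{1}{4} \left(-31\right) = \left(-1\right) \left(-31\right) = 31$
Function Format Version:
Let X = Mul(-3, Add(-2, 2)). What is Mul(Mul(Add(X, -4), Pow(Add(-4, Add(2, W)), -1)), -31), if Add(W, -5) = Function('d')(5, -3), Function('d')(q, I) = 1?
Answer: 31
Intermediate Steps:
W = 6 (W = Add(5, 1) = 6)
X = 0 (X = Mul(-3, 0) = 0)
Mul(Mul(Add(X, -4), Pow(Add(-4, Add(2, W)), -1)), -31) = Mul(Mul(Add(0, -4), Pow(Add(-4, Add(2, 6)), -1)), -31) = Mul(Mul(-4, Pow(Add(-4, 8), -1)), -31) = Mul(Mul(-4, Pow(4, -1)), -31) = Mul(Mul(-4, Rational(1, 4)), -31) = Mul(-1, -31) = 31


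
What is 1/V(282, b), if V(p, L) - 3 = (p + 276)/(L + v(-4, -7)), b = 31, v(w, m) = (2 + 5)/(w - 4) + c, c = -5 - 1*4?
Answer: 169/4971 ≈ 0.033997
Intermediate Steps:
c = -9 (c = -5 - 4 = -9)
v(w, m) = -9 + 7/(-4 + w) (v(w, m) = (2 + 5)/(w - 4) - 9 = 7/(-4 + w) - 9 = -9 + 7/(-4 + w))
V(p, L) = 3 + (276 + p)/(-79/8 + L) (V(p, L) = 3 + (p + 276)/(L + (43 - 9*(-4))/(-4 - 4)) = 3 + (276 + p)/(L + (43 + 36)/(-8)) = 3 + (276 + p)/(L - ⅛*79) = 3 + (276 + p)/(L - 79/8) = 3 + (276 + p)/(-79/8 + L))
1/V(282, b) = 1/((1971 + 8*282 + 24*31)/(-79 + 8*31)) = 1/((1971 + 2256 + 744)/(-79 + 248)) = 1/(4971/169) = 169/4971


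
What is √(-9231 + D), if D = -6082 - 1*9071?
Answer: 8*I*√381 ≈ 156.15*I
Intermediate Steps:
D = -15153 (D = -6082 - 9071 = -15153)
√(-9231 + D) = √(-9231 - 15153) = √(-24384) = 8*I*√381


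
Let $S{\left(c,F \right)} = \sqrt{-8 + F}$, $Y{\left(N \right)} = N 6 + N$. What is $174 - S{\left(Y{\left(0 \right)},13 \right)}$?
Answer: $174 - \sqrt{5} \approx 171.76$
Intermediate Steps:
$Y{\left(N \right)} = 7 N$ ($Y{\left(N \right)} = 6 N + N = 7 N$)
$174 - S{\left(Y{\left(0 \right)},13 \right)} = 174 - \sqrt{-8 + 13} = 174 - \sqrt{5}$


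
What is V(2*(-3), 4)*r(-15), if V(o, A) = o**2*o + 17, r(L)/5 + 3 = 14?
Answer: -10945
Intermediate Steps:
r(L) = 55 (r(L) = -15 + 5*14 = -15 + 70 = 55)
V(o, A) = 17 + o**3 (V(o, A) = o**3 + 17 = 17 + o**3)
V(2*(-3), 4)*r(-15) = (17 + (2*(-3))**3)*55 = (17 + (-6)**3)*55 = (17 - 216)*55 = -199*55 = -10945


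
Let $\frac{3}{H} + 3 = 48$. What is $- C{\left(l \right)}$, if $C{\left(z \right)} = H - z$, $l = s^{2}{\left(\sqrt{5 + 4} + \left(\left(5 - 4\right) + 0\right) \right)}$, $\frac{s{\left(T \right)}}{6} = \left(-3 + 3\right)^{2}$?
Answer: $- \frac{1}{15} \approx -0.066667$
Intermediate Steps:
$H = \frac{1}{15}$ ($H = \frac{3}{-3 + 48} = \frac{3}{45} = 3 \cdot \frac{1}{45} = \frac{1}{15} \approx 0.066667$)
$s{\left(T \right)} = 0$ ($s{\left(T \right)} = 6 \left(-3 + 3\right)^{2} = 6 \cdot 0^{2} = 6 \cdot 0 = 0$)
$l = 0$ ($l = 0^{2} = 0$)
$C{\left(z \right)} = \frac{1}{15} - z$
$- C{\left(l \right)} = - (\frac{1}{15} - 0) = - (\frac{1}{15} + 0) = \left(-1\right) \frac{1}{15} = - \frac{1}{15}$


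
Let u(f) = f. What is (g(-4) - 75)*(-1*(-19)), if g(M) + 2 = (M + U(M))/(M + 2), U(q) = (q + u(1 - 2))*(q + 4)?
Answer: -1425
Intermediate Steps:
U(q) = (-1 + q)*(4 + q) (U(q) = (q + (1 - 2))*(q + 4) = (q - 1)*(4 + q) = (-1 + q)*(4 + q))
g(M) = -2 + (-4 + M² + 4*M)/(2 + M) (g(M) = -2 + (M + (-4 + M² + 3*M))/(M + 2) = -2 + (-4 + M² + 4*M)/(2 + M))
(g(-4) - 75)*(-1*(-19)) = ((-8 + (-4)² + 2*(-4))/(2 - 4) - 75)*(-1*(-19)) = ((-8 + 16 - 8)/(-2) - 75)*19 = (-½*0 - 75)*19 = (0 - 75)*19 = -75*19 = -1425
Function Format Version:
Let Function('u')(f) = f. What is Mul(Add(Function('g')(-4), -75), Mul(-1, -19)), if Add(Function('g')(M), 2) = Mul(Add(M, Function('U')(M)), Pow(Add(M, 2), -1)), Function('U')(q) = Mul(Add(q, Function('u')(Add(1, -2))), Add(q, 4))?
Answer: -1425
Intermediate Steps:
Function('U')(q) = Mul(Add(-1, q), Add(4, q)) (Function('U')(q) = Mul(Add(q, Add(1, -2)), Add(q, 4)) = Mul(Add(q, -1), Add(4, q)) = Mul(Add(-1, q), Add(4, q)))
Function('g')(M) = Add(-2, Mul(Pow(Add(2, M), -1), Add(-4, Pow(M, 2), Mul(4, M)))) (Function('g')(M) = Add(-2, Mul(Add(M, Add(-4, Pow(M, 2), Mul(3, M))), Pow(Add(M, 2), -1))) = Add(-2, Mul(Add(-4, Pow(M, 2), Mul(4, M)), Pow(Add(2, M), -1))) = Add(-2, Mul(Pow(Add(2, M), -1), Add(-4, Pow(M, 2), Mul(4, M)))))
Mul(Add(Function('g')(-4), -75), Mul(-1, -19)) = Mul(Add(Mul(Pow(Add(2, -4), -1), Add(-8, Pow(-4, 2), Mul(2, -4))), -75), Mul(-1, -19)) = Mul(Add(Mul(Pow(-2, -1), Add(-8, 16, -8)), -75), 19) = Mul(Add(Mul(Rational(-1, 2), 0), -75), 19) = Mul(Add(0, -75), 19) = Mul(-75, 19) = -1425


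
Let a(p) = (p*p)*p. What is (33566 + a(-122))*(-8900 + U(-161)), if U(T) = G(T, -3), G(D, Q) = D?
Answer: 16149257202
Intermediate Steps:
U(T) = T
a(p) = p**3 (a(p) = p**2*p = p**3)
(33566 + a(-122))*(-8900 + U(-161)) = (33566 + (-122)**3)*(-8900 - 161) = (33566 - 1815848)*(-9061) = -1782282*(-9061) = 16149257202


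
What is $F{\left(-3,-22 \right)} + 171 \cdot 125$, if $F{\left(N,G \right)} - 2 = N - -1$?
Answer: $21375$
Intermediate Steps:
$F{\left(N,G \right)} = 3 + N$ ($F{\left(N,G \right)} = 2 + \left(N - -1\right) = 2 + \left(N + 1\right) = 2 + \left(1 + N\right) = 3 + N$)
$F{\left(-3,-22 \right)} + 171 \cdot 125 = \left(3 - 3\right) + 171 \cdot 125 = 0 + 21375 = 21375$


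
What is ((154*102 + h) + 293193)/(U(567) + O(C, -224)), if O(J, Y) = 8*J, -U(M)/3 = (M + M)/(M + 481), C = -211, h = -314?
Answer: -161699588/886213 ≈ -182.46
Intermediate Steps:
U(M) = -6*M/(481 + M) (U(M) = -3*(M + M)/(M + 481) = -3*2*M/(481 + M) = -6*M/(481 + M))
((154*102 + h) + 293193)/(U(567) + O(C, -224)) = ((154*102 - 314) + 293193)/(-6*567/(481 + 567) + 8*(-211)) = ((15708 - 314) + 293193)/(-6*567/1048 - 1688) = (15394 + 293193)/(-6*567*1/1048 - 1688) = 308587/(-1701/524 - 1688) = 308587/(-886213/524) = 308587*(-524/886213) = -161699588/886213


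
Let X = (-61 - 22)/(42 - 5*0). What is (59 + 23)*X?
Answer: -3403/21 ≈ -162.05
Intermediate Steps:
X = -83/42 (X = -83/(42 + 0) = -83/42 ≈ -1.9762)
(59 + 23)*X = (59 + 23)*(-83/42) = 82*(-83/42) = -3403/21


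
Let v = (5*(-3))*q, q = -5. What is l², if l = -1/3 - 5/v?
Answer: 4/25 ≈ 0.16000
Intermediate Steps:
v = 75 (v = (5*(-3))*(-5) = -15*(-5) = 75)
l = -⅖ (l = -1/3 - 5/75 = -1*⅓ - 5*1/75 = -⅓ - 1/15 = -⅖ ≈ -0.40000)
l² = (-⅖)² = 4/25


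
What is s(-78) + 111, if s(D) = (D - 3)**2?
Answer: 6672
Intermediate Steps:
s(D) = (-3 + D)**2
s(-78) + 111 = (-3 - 78)**2 + 111 = (-81)**2 + 111 = 6561 + 111 = 6672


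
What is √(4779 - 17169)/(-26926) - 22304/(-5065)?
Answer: 22304/5065 - I*√12390/26926 ≈ 4.4036 - 0.0041339*I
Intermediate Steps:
√(4779 - 17169)/(-26926) - 22304/(-5065) = √(-12390)*(-1/26926) - 22304*(-1/5065) = (I*√12390)*(-1/26926) + 22304/5065 = -I*√12390/26926 + 22304/5065 = 22304/5065 - I*√12390/26926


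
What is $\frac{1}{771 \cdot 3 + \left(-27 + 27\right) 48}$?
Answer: $\frac{1}{2313} \approx 0.00043234$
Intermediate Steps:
$\frac{1}{771 \cdot 3 + \left(-27 + 27\right) 48} = \frac{1}{2313 + 0 \cdot 48} = \frac{1}{2313 + 0} = \frac{1}{2313}$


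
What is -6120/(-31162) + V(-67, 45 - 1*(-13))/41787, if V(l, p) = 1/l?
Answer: 8567155159/43622577549 ≈ 0.19639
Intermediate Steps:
-6120/(-31162) + V(-67, 45 - 1*(-13))/41787 = -6120/(-31162) + 1/(-67*41787) = -6120*(-1/31162) - 1/67*1/41787 = 3060/15581 - 1/2799729 = 8567155159/43622577549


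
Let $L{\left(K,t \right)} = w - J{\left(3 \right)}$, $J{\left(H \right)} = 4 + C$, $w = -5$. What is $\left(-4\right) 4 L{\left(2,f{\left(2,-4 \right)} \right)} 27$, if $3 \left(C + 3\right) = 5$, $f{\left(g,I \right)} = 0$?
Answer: $3312$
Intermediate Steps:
$C = - \frac{4}{3}$ ($C = -3 + \frac{1}{3} \cdot 5 = -3 + \frac{5}{3} = - \frac{4}{3} \approx -1.3333$)
$J{\left(H \right)} = \frac{8}{3}$ ($J{\left(H \right)} = 4 - \frac{4}{3} = \frac{8}{3}$)
$L{\left(K,t \right)} = - \frac{23}{3}$ ($L{\left(K,t \right)} = -5 - \frac{8}{3} = - \frac{23}{3}$)
$\left(-4\right) 4 L{\left(2,f{\left(2,-4 \right)} \right)} 27 = \left(-4\right) 4 \left(- \frac{23}{3}\right) 27 = \left(-16\right) \left(- \frac{23}{3}\right) 27 = \frac{368}{3} \cdot 27 = 3312$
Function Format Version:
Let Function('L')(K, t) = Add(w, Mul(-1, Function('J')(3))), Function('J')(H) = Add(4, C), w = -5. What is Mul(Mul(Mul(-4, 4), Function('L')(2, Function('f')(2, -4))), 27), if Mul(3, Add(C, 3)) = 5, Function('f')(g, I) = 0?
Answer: 3312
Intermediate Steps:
C = Rational(-4, 3) (C = Add(-3, Mul(Rational(1, 3), 5)) = Add(-3, Rational(5, 3)) = Rational(-4, 3) ≈ -1.3333)
Function('J')(H) = Rational(8, 3) (Function('J')(H) = Add(4, Rational(-4, 3)) = Rational(8, 3))
Function('L')(K, t) = Rational(-23, 3) (Function('L')(K, t) = Add(-5, Mul(-1, Rational(8, 3))) = Add(-5, Rational(-8, 3)) = Rational(-23, 3))
Mul(Mul(Mul(-4, 4), Function('L')(2, Function('f')(2, -4))), 27) = Mul(Mul(Mul(-4, 4), Rational(-23, 3)), 27) = Mul(Mul(-16, Rational(-23, 3)), 27) = Mul(Rational(368, 3), 27) = 3312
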